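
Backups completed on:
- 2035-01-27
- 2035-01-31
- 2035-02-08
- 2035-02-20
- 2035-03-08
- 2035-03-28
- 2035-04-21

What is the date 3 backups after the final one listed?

Intervals are 4, 8, 12, 16, 20, 24 days — an arithmetic progression with common difference 4.
Next gap: 28 days. 2035-04-21 + 28 days = 2035-05-19.
Next gap: 32 days. 2035-05-19 + 32 days = 2035-06-20.
Next gap: 36 days. 2035-06-20 + 36 days = 2035-07-26.

2035-07-26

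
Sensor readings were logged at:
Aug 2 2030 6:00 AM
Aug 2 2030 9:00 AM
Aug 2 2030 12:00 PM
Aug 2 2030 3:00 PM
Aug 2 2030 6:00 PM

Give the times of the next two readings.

Gaps: 3, 3, 3, 3 hours — each event is 3 hours after the previous one.
Aug 2 2030 6:00 PM + 3 h = Aug 2 2030 9:00 PM.
Aug 2 2030 9:00 PM + 3 h = Aug 3 2030 12:00 AM.

Aug 2 2030 9:00 PM, Aug 3 2030 12:00 AM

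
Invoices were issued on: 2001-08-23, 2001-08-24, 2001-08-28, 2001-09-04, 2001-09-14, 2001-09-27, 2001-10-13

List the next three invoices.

2001-11-01, 2001-11-23, 2001-12-18

Intervals are 1, 4, 7, 10, 13, 16 days — an arithmetic progression with common difference 3.
Next gap: 19 days. 2001-10-13 + 19 days = 2001-11-01.
Next gap: 22 days. 2001-11-01 + 22 days = 2001-11-23.
Next gap: 25 days. 2001-11-23 + 25 days = 2001-12-18.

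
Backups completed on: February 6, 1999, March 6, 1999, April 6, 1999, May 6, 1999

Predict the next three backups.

Gaps: 28, 31, 30 days — not constant. Every event is on the 6th of the month.
Pattern: the 6th of each month.
Next: June 1999 → June 6, 1999.
July 1999: July 6, 1999.
Next: August 1999 → August 6, 1999.

June 6, 1999; July 6, 1999; August 6, 1999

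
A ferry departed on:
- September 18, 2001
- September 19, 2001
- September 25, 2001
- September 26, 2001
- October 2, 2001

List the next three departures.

October 3, 2001; October 9, 2001; October 10, 2001

The gap pattern 1, 6, 1, 6 repeats every 2 events.
These are the Tuesdays and Wednesdays of each week.
The following Wednesday is October 3, 2001.
The following Tuesday is October 9, 2001.
Next Wednesday: October 10, 2001.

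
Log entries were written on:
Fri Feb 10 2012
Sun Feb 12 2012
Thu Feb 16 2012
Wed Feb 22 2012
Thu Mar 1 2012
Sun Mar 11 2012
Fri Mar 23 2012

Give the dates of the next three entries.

The spacing grows by 2 each time: 2, 4, 6, 8, 10, 12 days.
Next gap: 14 days. Fri Mar 23 2012 + 14 days = Fri Apr 6 2012.
Next gap: 16 days. Fri Apr 6 2012 + 16 days = Sun Apr 22 2012.
Next gap: 18 days. Sun Apr 22 2012 + 18 days = Thu May 10 2012.

Fri Apr 6 2012, Sun Apr 22 2012, Thu May 10 2012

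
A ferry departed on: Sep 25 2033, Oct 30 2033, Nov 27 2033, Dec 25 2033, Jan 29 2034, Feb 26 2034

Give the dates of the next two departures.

Mar 26 2034, Apr 30 2034

These are Sundays with 35, 28, 28, 35, 28-day gaps.
Each is the final Sunday of its month — Oct 30 2033 is past the 28th, so '4th Sunday' doesn't fit.
March 2034 ends with Sunday Mar 26 2034.
Last Sunday of April 2034: Apr 30 2034.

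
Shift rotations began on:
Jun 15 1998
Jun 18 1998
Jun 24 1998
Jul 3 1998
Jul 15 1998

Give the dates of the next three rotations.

The spacing grows by 3 each time: 3, 6, 9, 12 days.
Next gap: 15 days. Jul 15 1998 + 15 days = Jul 30 1998.
Next gap: 18 days. Jul 30 1998 + 18 days = Aug 17 1998.
Next gap: 21 days. Aug 17 1998 + 21 days = Sep 7 1998.

Jul 30 1998, Aug 17 1998, Sep 7 1998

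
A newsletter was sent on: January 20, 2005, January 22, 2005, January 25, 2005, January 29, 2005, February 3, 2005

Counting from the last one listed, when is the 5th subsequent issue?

Gaps: 2, 3, 4, 5 days — each gap is 1 larger than the previous one.
Next gap: 6 days. February 3, 2005 + 6 days = February 9, 2005.
Next gap: 7 days. February 9, 2005 + 7 days = February 16, 2005.
Next gap: 8 days. February 16, 2005 + 8 days = February 24, 2005.
Next gap: 9 days. February 24, 2005 + 9 days = March 5, 2005.
Next gap: 10 days. March 5, 2005 + 10 days = March 15, 2005.

March 15, 2005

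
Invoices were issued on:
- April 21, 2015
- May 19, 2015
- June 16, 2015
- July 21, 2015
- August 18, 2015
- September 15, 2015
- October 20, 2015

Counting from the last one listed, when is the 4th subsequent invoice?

All dates are Tuesdays, 28, 28, 35, 28, 28, 35 days apart.
Specifically, the 3rd Tuesday of each month.
3rd Tuesday of November 2015: November 17, 2015.
December 2015 — 3rd Tuesday is December 15, 2015.
January 2016 — 3rd Tuesday is January 19, 2016.
February 2016 — 3rd Tuesday is February 16, 2016.

February 16, 2016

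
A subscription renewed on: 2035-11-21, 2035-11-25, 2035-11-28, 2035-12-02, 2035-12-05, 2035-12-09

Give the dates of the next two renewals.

2035-12-12, 2035-12-16

The gap pattern 4, 3, 4, 3, 4 repeats every 2 events.
These are the Wednesdays and Sundays of each week.
Next Wednesday: 2035-12-12.
The following Sunday is 2035-12-16.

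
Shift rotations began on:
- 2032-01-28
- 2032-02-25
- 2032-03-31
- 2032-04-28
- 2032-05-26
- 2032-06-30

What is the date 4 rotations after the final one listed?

All Wednesdays; the gaps (28, 35, 28, 28, 35) vary with month length.
This is the last Wednesday of each month.
Last Wednesday of July 2032: 2032-07-28.
Last Wednesday of August 2032: 2032-08-25.
September 2032 ends with Wednesday 2032-09-29.
Last Wednesday of October 2032: 2032-10-27.

2032-10-27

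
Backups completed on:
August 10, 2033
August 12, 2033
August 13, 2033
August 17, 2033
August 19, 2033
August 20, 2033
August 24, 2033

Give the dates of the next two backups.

Every event lands on a Wednesday or Friday or Saturday (gaps cycle 2, 1, 4, 2, 1, 4).
So the schedule is: every Wednesday, Friday and Saturday.
Next Friday: August 26, 2033.
Next Saturday: August 27, 2033.

August 26, 2033; August 27, 2033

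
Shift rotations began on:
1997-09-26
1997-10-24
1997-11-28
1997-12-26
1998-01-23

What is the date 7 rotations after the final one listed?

All dates are Fridays, 28, 35, 28, 28 days apart.
Specifically, the 4th Friday of each month.
February 1998 — 4th Friday is 1998-02-27.
4th Friday of March 1998: 1998-03-27.
April 1998 — 4th Friday is 1998-04-24.
4th Friday of May 1998: 1998-05-22.
June 1998 — 4th Friday is 1998-06-26.
July 1998 — 4th Friday is 1998-07-24.
August 1998 — 4th Friday is 1998-08-28.

1998-08-28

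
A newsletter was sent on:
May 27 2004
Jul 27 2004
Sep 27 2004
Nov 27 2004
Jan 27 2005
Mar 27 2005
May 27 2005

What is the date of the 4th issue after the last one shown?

Jan 27 2006

Each date is the 27th; the gaps (61, 62, 61, 61, 59, 61) track the month lengths.
The rule is the 27th of every 2 months.
July 2005: Jul 27 2005.
September 2005: Sep 27 2005.
November 2005: Nov 27 2005.
Next: January 2006 → Jan 27 2006.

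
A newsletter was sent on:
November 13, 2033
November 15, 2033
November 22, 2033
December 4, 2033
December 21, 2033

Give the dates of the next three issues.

January 12, 2034; February 8, 2034; March 12, 2034

Intervals are 2, 7, 12, 17 days — an arithmetic progression with common difference 5.
Next gap: 22 days. December 21, 2033 + 22 days = January 12, 2034.
Next gap: 27 days. January 12, 2034 + 27 days = February 8, 2034.
Next gap: 32 days. February 8, 2034 + 32 days = March 12, 2034.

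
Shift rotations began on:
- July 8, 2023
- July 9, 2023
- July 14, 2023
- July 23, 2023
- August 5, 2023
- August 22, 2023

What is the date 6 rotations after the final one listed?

February 24, 2024

The spacing grows by 4 each time: 1, 5, 9, 13, 17 days.
Next gap: 21 days. August 22, 2023 + 21 days = September 12, 2023.
Next gap: 25 days. September 12, 2023 + 25 days = October 7, 2023.
Next gap: 29 days. October 7, 2023 + 29 days = November 5, 2023.
Next gap: 33 days. November 5, 2023 + 33 days = December 8, 2023.
Next gap: 37 days. December 8, 2023 + 37 days = January 14, 2024.
Next gap: 41 days. January 14, 2024 + 41 days = February 24, 2024.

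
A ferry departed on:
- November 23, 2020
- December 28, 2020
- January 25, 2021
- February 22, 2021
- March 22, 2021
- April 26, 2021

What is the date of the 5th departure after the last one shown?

September 27, 2021

All dates are Mondays, 35, 28, 28, 28, 35 days apart.
Specifically, the 4th Monday of each month.
4th Monday of May 2021: May 24, 2021.
June 2021 — 4th Monday is June 28, 2021.
July 2021 — 4th Monday is July 26, 2021.
4th Monday of August 2021: August 23, 2021.
September 2021 — 4th Monday is September 27, 2021.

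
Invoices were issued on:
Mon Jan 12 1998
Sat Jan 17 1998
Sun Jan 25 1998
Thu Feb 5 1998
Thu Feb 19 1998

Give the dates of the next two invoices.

Sun Mar 8 1998, Sat Mar 28 1998

Intervals are 5, 8, 11, 14 days — an arithmetic progression with common difference 3.
Next gap: 17 days. Thu Feb 19 1998 + 17 days = Sun Mar 8 1998.
Next gap: 20 days. Sun Mar 8 1998 + 20 days = Sat Mar 28 1998.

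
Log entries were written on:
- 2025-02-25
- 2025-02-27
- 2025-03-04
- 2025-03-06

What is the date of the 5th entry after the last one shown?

Every event lands on a Tuesday or Thursday (gaps cycle 2, 5, 2).
So the schedule is: every Tuesday and Thursday.
The following Tuesday is 2025-03-11.
The following Thursday is 2025-03-13.
Next Tuesday: 2025-03-18.
The following Thursday is 2025-03-20.
Next Tuesday: 2025-03-25.

2025-03-25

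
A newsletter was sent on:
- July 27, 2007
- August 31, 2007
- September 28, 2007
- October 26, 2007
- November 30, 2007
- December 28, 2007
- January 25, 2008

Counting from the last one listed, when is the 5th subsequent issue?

All Fridays; the gaps (35, 28, 28, 35, 28, 28) vary with month length.
This is the last Friday of each month.
Last Friday of February 2008: February 29, 2008.
March 2008 ends with Friday March 28, 2008.
Last Friday of April 2008: April 25, 2008.
Last Friday of May 2008: May 30, 2008.
June 2008 ends with Friday June 27, 2008.

June 27, 2008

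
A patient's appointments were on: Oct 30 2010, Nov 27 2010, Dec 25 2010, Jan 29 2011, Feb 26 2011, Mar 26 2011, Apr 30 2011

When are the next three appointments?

May 28 2011, Jun 25 2011, Jul 30 2011

These are Saturdays with 28, 28, 35, 28, 28, 35-day gaps.
Each is the final Saturday of its month — Oct 30 2010 is past the 28th, so '4th Saturday' doesn't fit.
May 2011 ends with Saturday May 28 2011.
June 2011 ends with Saturday Jun 25 2011.
July 2011 ends with Saturday Jul 30 2011.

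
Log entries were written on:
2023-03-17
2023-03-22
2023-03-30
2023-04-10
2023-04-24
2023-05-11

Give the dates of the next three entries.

2023-05-31, 2023-06-23, 2023-07-19

Gaps: 5, 8, 11, 14, 17 days — each gap is 3 larger than the previous one.
Next gap: 20 days. 2023-05-11 + 20 days = 2023-05-31.
Next gap: 23 days. 2023-05-31 + 23 days = 2023-06-23.
Next gap: 26 days. 2023-06-23 + 26 days = 2023-07-19.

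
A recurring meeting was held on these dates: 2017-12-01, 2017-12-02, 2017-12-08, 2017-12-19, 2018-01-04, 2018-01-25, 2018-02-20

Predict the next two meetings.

Gaps: 1, 6, 11, 16, 21, 26 days — each gap is 5 larger than the previous one.
Next gap: 31 days. 2018-02-20 + 31 days = 2018-03-23.
Next gap: 36 days. 2018-03-23 + 36 days = 2018-04-28.

2018-03-23, 2018-04-28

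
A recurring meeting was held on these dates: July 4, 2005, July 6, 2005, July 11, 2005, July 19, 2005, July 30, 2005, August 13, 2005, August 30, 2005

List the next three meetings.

The spacing grows by 3 each time: 2, 5, 8, 11, 14, 17 days.
Next gap: 20 days. August 30, 2005 + 20 days = September 19, 2005.
Next gap: 23 days. September 19, 2005 + 23 days = October 12, 2005.
Next gap: 26 days. October 12, 2005 + 26 days = November 7, 2005.

September 19, 2005; October 12, 2005; November 7, 2005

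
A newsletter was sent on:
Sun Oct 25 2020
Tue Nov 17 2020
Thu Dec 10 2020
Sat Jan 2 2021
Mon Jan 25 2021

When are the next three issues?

The spacing is 23, 23, 23, 23 days — always 23 days.
Mon Jan 25 2021 + 23 days = Wed Feb 17 2021.
Wed Feb 17 2021 + 23 days = Fri Mar 12 2021.
Fri Mar 12 2021 + 23 days = Sun Apr 4 2021.

Wed Feb 17 2021, Fri Mar 12 2021, Sun Apr 4 2021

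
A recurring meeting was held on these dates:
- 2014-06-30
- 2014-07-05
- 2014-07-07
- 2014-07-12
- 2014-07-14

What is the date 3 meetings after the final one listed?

Every event lands on a Monday or Saturday (gaps cycle 5, 2, 5, 2).
So the schedule is: every Monday and Saturday.
The following Saturday is 2014-07-19.
The following Monday is 2014-07-21.
Next Saturday: 2014-07-26.

2014-07-26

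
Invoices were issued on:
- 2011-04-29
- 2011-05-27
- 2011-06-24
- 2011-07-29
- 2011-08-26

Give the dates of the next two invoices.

2011-09-30, 2011-10-28

Every date is a Friday; gaps 28, 28, 35, 28 days.
Each is the last Friday of its month (at least one falls on the 29th or later, ruling out '4th Friday').
September 2011 ends with Friday 2011-09-30.
October 2011 ends with Friday 2011-10-28.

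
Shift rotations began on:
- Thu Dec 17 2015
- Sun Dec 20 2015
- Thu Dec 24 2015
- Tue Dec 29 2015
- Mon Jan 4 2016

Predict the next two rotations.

Mon Jan 11 2016, Tue Jan 19 2016

Intervals are 3, 4, 5, 6 days — an arithmetic progression with common difference 1.
Next gap: 7 days. Mon Jan 4 2016 + 7 days = Mon Jan 11 2016.
Next gap: 8 days. Mon Jan 11 2016 + 8 days = Tue Jan 19 2016.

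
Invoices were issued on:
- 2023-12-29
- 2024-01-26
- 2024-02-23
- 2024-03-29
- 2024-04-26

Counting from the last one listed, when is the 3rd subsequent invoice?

All Fridays; the gaps (28, 28, 35, 28) vary with month length.
This is the last Friday of each month.
May 2024 ends with Friday 2024-05-31.
June 2024 ends with Friday 2024-06-28.
Last Friday of July 2024: 2024-07-26.

2024-07-26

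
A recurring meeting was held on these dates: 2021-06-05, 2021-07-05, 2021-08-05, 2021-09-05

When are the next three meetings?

Each date is the 5th; the gaps (30, 31, 31) track the month lengths.
The rule is the 5th of each month.
Next: October 2021 → 2021-10-05.
Next: November 2021 → 2021-11-05.
Next: December 2021 → 2021-12-05.

2021-10-05, 2021-11-05, 2021-12-05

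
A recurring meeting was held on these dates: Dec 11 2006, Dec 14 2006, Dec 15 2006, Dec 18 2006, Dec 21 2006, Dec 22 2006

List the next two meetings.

The gap pattern 3, 1, 3, 3, 1 repeats every 3 events.
These are the Mondays, Thursdays and Fridays of each week.
Next Monday: Dec 25 2006.
The following Thursday is Dec 28 2006.

Dec 25 2006, Dec 28 2006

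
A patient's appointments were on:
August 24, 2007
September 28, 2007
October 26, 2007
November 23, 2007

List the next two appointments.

All dates are Fridays, 35, 28, 28 days apart.
Specifically, the 4th Friday of each month.
December 2007 — 4th Friday is December 28, 2007.
January 2008 — 4th Friday is January 25, 2008.

December 28, 2007; January 25, 2008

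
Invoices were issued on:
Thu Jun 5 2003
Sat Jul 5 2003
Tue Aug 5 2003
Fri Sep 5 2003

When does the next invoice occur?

Gaps: 30, 31, 31 days — not constant. Every event is on the 5th of the month.
Pattern: the 5th of each month.
October 2003: Sun Oct 5 2003.

Sun Oct 5 2003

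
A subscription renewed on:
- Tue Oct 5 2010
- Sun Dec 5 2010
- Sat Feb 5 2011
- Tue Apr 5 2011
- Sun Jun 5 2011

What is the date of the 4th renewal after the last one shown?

Each date is the 5th; the gaps (61, 62, 59, 61) track the month lengths.
The rule is the 5th of every 2 months.
Next: August 2011 → Fri Aug 5 2011.
October 2011: Wed Oct 5 2011.
December 2011: Mon Dec 5 2011.
Next: February 2012 → Sun Feb 5 2012.

Sun Feb 5 2012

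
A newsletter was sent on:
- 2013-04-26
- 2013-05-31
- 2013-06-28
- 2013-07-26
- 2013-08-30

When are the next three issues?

These are Fridays with 35, 28, 28, 35-day gaps.
Each is the final Friday of its month — 2013-05-31 is past the 28th, so '4th Friday' doesn't fit.
Last Friday of September 2013: 2013-09-27.
Last Friday of October 2013: 2013-10-25.
November 2013 ends with Friday 2013-11-29.

2013-09-27, 2013-10-25, 2013-11-29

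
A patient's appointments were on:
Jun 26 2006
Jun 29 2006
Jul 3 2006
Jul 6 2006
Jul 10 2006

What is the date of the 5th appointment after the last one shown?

Gaps: 3, 4, 3, 4 days — not constant, but cyclic with period 2.
The events fall on every Monday and Thursday.
Next Thursday: Jul 13 2006.
The following Monday is Jul 17 2006.
Next Thursday: Jul 20 2006.
Next Monday: Jul 24 2006.
Next Thursday: Jul 27 2006.

Jul 27 2006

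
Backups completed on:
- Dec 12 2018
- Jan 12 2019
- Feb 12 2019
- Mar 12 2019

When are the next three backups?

Each date is the 12th; the gaps (31, 31, 28) track the month lengths.
The rule is the 12th of each month.
Next: April 2019 → Apr 12 2019.
Next: May 2019 → May 12 2019.
June 2019: Jun 12 2019.

Apr 12 2019, May 12 2019, Jun 12 2019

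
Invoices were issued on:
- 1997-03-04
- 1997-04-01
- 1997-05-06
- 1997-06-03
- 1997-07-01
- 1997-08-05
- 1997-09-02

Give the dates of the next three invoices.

1997-10-07, 1997-11-04, 1997-12-02

All dates are Tuesdays, 28, 35, 28, 28, 35, 28 days apart.
Specifically, the 1st Tuesday of each month.
1st Tuesday of October 1997: 1997-10-07.
November 1997 — 1st Tuesday is 1997-11-04.
1st Tuesday of December 1997: 1997-12-02.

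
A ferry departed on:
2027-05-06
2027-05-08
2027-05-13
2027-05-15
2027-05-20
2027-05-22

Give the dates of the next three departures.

2027-05-27, 2027-05-29, 2027-06-03

Every event lands on a Thursday or Saturday (gaps cycle 2, 5, 2, 5, 2).
So the schedule is: every Thursday and Saturday.
Next Thursday: 2027-05-27.
The following Saturday is 2027-05-29.
The following Thursday is 2027-06-03.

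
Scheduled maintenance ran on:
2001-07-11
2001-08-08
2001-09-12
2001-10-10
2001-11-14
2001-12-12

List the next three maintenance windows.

2002-01-09, 2002-02-13, 2002-03-13

Gaps: 28, 35, 28, 35, 28 days — a mix of 28 and 35. Every date is a Wednesday.
Each is the 2nd Wednesday of its month.
January 2002 — 2nd Wednesday is 2002-01-09.
2nd Wednesday of February 2002: 2002-02-13.
2nd Wednesday of March 2002: 2002-03-13.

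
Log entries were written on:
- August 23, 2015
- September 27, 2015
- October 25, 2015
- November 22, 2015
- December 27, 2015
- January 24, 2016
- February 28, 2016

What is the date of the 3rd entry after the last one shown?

May 22, 2016

Gaps: 35, 28, 28, 35, 28, 35 days — a mix of 28 and 35. Every date is a Sunday.
Each is the 4th Sunday of its month.
4th Sunday of March 2016: March 27, 2016.
4th Sunday of April 2016: April 24, 2016.
May 2016 — 4th Sunday is May 22, 2016.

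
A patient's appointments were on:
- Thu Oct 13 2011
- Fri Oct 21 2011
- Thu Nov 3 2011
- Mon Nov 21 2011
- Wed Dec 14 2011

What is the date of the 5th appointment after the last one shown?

Gaps: 8, 13, 18, 23 days — each gap is 5 larger than the previous one.
Next gap: 28 days. Wed Dec 14 2011 + 28 days = Wed Jan 11 2012.
Next gap: 33 days. Wed Jan 11 2012 + 33 days = Mon Feb 13 2012.
Next gap: 38 days. Mon Feb 13 2012 + 38 days = Thu Mar 22 2012.
Next gap: 43 days. Thu Mar 22 2012 + 43 days = Fri May 4 2012.
Next gap: 48 days. Fri May 4 2012 + 48 days = Thu Jun 21 2012.

Thu Jun 21 2012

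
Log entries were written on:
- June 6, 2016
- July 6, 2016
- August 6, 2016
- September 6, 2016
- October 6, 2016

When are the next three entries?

Gaps: 30, 31, 31, 30 days — not constant. Every event is on the 6th of the month.
Pattern: the 6th of each month.
Next: November 2016 → November 6, 2016.
Next: December 2016 → December 6, 2016.
Next: January 2017 → January 6, 2017.

November 6, 2016; December 6, 2016; January 6, 2017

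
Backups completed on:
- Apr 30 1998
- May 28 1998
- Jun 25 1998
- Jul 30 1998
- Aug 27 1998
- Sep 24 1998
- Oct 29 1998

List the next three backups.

These are Thursdays with 28, 28, 35, 28, 28, 35-day gaps.
Each is the final Thursday of its month — Apr 30 1998 is past the 28th, so '4th Thursday' doesn't fit.
Last Thursday of November 1998: Nov 26 1998.
December 1998 ends with Thursday Dec 31 1998.
January 1999 ends with Thursday Jan 28 1999.

Nov 26 1998, Dec 31 1998, Jan 28 1999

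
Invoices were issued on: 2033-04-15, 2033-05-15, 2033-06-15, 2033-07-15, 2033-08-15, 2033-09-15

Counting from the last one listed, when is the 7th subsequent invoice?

2034-04-15

The day-of-month is always 15 (30, 31, 30, 31, 31 days between events).
So this recurs on the 15th of each month.
Next: October 2033 → 2033-10-15.
Next: November 2033 → 2033-11-15.
December 2033: 2033-12-15.
Next: January 2034 → 2034-01-15.
February 2034: 2034-02-15.
March 2034: 2034-03-15.
April 2034: 2034-04-15.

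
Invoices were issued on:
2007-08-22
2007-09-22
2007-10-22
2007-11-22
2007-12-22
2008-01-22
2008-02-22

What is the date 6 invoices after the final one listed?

2008-08-22

Gaps: 31, 30, 31, 30, 31, 31 days — not constant. Every event is on the 22nd of the month.
Pattern: the 22nd of each month.
Next: March 2008 → 2008-03-22.
Next: April 2008 → 2008-04-22.
May 2008: 2008-05-22.
Next: June 2008 → 2008-06-22.
Next: July 2008 → 2008-07-22.
August 2008: 2008-08-22.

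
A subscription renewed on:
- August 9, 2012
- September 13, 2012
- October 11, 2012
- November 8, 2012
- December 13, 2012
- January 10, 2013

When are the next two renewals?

Gaps: 35, 28, 28, 35, 28 days — a mix of 28 and 35. Every date is a Thursday.
Each is the 2nd Thursday of its month.
February 2013 — 2nd Thursday is February 14, 2013.
March 2013 — 2nd Thursday is March 14, 2013.

February 14, 2013; March 14, 2013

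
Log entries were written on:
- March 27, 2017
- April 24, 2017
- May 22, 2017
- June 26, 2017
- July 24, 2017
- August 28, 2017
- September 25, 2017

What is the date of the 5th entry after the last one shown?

All dates are Mondays, 28, 28, 35, 28, 35, 28 days apart.
Specifically, the 4th Monday of each month.
October 2017 — 4th Monday is October 23, 2017.
November 2017 — 4th Monday is November 27, 2017.
December 2017 — 4th Monday is December 25, 2017.
4th Monday of January 2018: January 22, 2018.
4th Monday of February 2018: February 26, 2018.

February 26, 2018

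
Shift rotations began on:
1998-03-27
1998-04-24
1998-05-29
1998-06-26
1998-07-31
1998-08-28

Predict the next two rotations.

1998-09-25, 1998-10-30

These are Fridays with 28, 35, 28, 35, 28-day gaps.
Each is the final Friday of its month — 1998-05-29 is past the 28th, so '4th Friday' doesn't fit.
Last Friday of September 1998: 1998-09-25.
Last Friday of October 1998: 1998-10-30.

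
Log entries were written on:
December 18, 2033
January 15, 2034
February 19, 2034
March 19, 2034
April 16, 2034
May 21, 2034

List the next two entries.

June 18, 2034; July 16, 2034

All dates are Sundays, 28, 35, 28, 28, 35 days apart.
Specifically, the 3rd Sunday of each month.
3rd Sunday of June 2034: June 18, 2034.
3rd Sunday of July 2034: July 16, 2034.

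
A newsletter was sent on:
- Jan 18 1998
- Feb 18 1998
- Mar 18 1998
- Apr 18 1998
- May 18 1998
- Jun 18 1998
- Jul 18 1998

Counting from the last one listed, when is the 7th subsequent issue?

Gaps: 31, 28, 31, 30, 31, 30 days — not constant. Every event is on the 18th of the month.
Pattern: the 18th of each month.
August 1998: Aug 18 1998.
September 1998: Sep 18 1998.
October 1998: Oct 18 1998.
Next: November 1998 → Nov 18 1998.
Next: December 1998 → Dec 18 1998.
Next: January 1999 → Jan 18 1999.
Next: February 1999 → Feb 18 1999.

Feb 18 1999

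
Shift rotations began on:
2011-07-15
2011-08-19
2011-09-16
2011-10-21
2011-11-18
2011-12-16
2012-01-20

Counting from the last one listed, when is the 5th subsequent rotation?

2012-06-15

These are Fridays at 28- or 35-day spacing (35, 28, 35, 28, 28, 35).
The pattern: 3rd Friday of the month.
3rd Friday of February 2012: 2012-02-17.
March 2012 — 3rd Friday is 2012-03-16.
April 2012 — 3rd Friday is 2012-04-20.
3rd Friday of May 2012: 2012-05-18.
June 2012 — 3rd Friday is 2012-06-15.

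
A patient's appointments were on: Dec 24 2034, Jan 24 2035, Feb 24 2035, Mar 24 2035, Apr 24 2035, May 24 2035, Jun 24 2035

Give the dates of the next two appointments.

The day-of-month is always 24 (31, 31, 28, 31, 30, 31 days between events).
So this recurs on the 24th of each month.
July 2035: Jul 24 2035.
August 2035: Aug 24 2035.

Jul 24 2035, Aug 24 2035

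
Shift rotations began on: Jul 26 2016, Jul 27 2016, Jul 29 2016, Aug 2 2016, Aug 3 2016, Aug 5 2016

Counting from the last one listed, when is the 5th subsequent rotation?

Aug 17 2016

The gap pattern 1, 2, 4, 1, 2 repeats every 3 events.
These are the Tuesdays, Wednesdays and Fridays of each week.
The following Tuesday is Aug 9 2016.
Next Wednesday: Aug 10 2016.
Next Friday: Aug 12 2016.
The following Tuesday is Aug 16 2016.
The following Wednesday is Aug 17 2016.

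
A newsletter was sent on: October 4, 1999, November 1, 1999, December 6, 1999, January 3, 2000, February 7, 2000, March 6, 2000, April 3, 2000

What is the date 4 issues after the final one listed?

August 7, 2000

These are Mondays at 28- or 35-day spacing (28, 35, 28, 35, 28, 28).
The pattern: 1st Monday of the month.
1st Monday of May 2000: May 1, 2000.
1st Monday of June 2000: June 5, 2000.
1st Monday of July 2000: July 3, 2000.
August 2000 — 1st Monday is August 7, 2000.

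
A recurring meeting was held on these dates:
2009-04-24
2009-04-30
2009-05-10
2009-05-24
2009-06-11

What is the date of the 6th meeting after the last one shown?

Gaps: 6, 10, 14, 18 days — each gap is 4 larger than the previous one.
Next gap: 22 days. 2009-06-11 + 22 days = 2009-07-03.
Next gap: 26 days. 2009-07-03 + 26 days = 2009-07-29.
Next gap: 30 days. 2009-07-29 + 30 days = 2009-08-28.
Next gap: 34 days. 2009-08-28 + 34 days = 2009-10-01.
Next gap: 38 days. 2009-10-01 + 38 days = 2009-11-08.
Next gap: 42 days. 2009-11-08 + 42 days = 2009-12-20.

2009-12-20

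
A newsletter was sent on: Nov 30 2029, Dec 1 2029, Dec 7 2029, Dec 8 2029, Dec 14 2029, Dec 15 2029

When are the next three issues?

The gap pattern 1, 6, 1, 6, 1 repeats every 2 events.
These are the Fridays and Saturdays of each week.
Next Friday: Dec 21 2029.
The following Saturday is Dec 22 2029.
Next Friday: Dec 28 2029.

Dec 21 2029, Dec 22 2029, Dec 28 2029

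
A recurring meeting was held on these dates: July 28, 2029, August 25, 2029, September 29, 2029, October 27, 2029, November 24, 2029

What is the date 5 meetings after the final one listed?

All Saturdays; the gaps (28, 35, 28, 28) vary with month length.
This is the last Saturday of each month.
December 2029 ends with Saturday December 29, 2029.
January 2030 ends with Saturday January 26, 2030.
Last Saturday of February 2030: February 23, 2030.
Last Saturday of March 2030: March 30, 2030.
April 2030 ends with Saturday April 27, 2030.

April 27, 2030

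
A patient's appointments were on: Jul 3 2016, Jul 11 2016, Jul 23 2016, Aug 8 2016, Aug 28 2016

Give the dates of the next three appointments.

Sep 21 2016, Oct 19 2016, Nov 20 2016

The spacing grows by 4 each time: 8, 12, 16, 20 days.
Next gap: 24 days. Aug 28 2016 + 24 days = Sep 21 2016.
Next gap: 28 days. Sep 21 2016 + 28 days = Oct 19 2016.
Next gap: 32 days. Oct 19 2016 + 32 days = Nov 20 2016.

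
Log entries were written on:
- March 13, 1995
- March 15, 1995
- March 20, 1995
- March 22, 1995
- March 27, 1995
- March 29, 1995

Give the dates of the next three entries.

April 3, 1995; April 5, 1995; April 10, 1995

Every event lands on a Monday or Wednesday (gaps cycle 2, 5, 2, 5, 2).
So the schedule is: every Monday and Wednesday.
Next Monday: April 3, 1995.
The following Wednesday is April 5, 1995.
Next Monday: April 10, 1995.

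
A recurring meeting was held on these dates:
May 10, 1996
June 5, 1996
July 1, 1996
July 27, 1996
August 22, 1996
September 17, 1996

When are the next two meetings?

Gaps between consecutive events: 26, 26, 26, 26, 26 days — a constant 26-day interval.
September 17, 1996 + 26 days = October 13, 1996.
October 13, 1996 + 26 days = November 8, 1996.

October 13, 1996; November 8, 1996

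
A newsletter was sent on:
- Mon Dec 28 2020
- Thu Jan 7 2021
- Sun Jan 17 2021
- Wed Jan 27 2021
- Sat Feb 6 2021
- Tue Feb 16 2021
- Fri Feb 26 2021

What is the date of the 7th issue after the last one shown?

Fri May 7 2021

The spacing is 10, 10, 10, 10, 10, 10 days — always 10 days.
Fri Feb 26 2021 + 10 days = Mon Mar 8 2021.
Mon Mar 8 2021 + 10 days = Thu Mar 18 2021.
Thu Mar 18 2021 + 10 days = Sun Mar 28 2021.
Sun Mar 28 2021 + 10 days = Wed Apr 7 2021.
Wed Apr 7 2021 + 10 days = Sat Apr 17 2021.
Sat Apr 17 2021 + 10 days = Tue Apr 27 2021.
Tue Apr 27 2021 + 10 days = Fri May 7 2021.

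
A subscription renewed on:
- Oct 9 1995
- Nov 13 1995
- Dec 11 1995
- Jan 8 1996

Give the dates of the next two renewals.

Gaps: 35, 28, 28 days — a mix of 28 and 35. Every date is a Monday.
Each is the 2nd Monday of its month.
February 1996 — 2nd Monday is Feb 12 1996.
March 1996 — 2nd Monday is Mar 11 1996.

Feb 12 1996, Mar 11 1996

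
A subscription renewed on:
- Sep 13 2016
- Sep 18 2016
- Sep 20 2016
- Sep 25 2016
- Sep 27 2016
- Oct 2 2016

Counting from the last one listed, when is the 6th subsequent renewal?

The gap pattern 5, 2, 5, 2, 5 repeats every 2 events.
These are the Tuesdays and Sundays of each week.
Next Tuesday: Oct 4 2016.
Next Sunday: Oct 9 2016.
Next Tuesday: Oct 11 2016.
Next Sunday: Oct 16 2016.
Next Tuesday: Oct 18 2016.
The following Sunday is Oct 23 2016.

Oct 23 2016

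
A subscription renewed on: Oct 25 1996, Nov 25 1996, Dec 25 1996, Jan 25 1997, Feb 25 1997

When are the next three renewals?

Each date is the 25th; the gaps (31, 30, 31, 31) track the month lengths.
The rule is the 25th of each month.
March 1997: Mar 25 1997.
Next: April 1997 → Apr 25 1997.
Next: May 1997 → May 25 1997.

Mar 25 1997, Apr 25 1997, May 25 1997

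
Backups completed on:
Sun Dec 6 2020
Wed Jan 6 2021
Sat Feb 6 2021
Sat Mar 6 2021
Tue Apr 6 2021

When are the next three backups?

Each date is the 6th; the gaps (31, 31, 28, 31) track the month lengths.
The rule is the 6th of each month.
May 2021: Thu May 6 2021.
June 2021: Sun Jun 6 2021.
Next: July 2021 → Tue Jul 6 2021.

Thu May 6 2021, Sun Jun 6 2021, Tue Jul 6 2021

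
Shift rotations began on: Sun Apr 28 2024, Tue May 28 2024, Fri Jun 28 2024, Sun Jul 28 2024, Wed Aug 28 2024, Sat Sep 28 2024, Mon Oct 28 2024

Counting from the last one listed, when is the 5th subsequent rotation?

The day-of-month is always 28 (30, 31, 30, 31, 31, 30 days between events).
So this recurs on the 28th of each month.
Next: November 2024 → Thu Nov 28 2024.
December 2024: Sat Dec 28 2024.
Next: January 2025 → Tue Jan 28 2025.
February 2025: Fri Feb 28 2025.
Next: March 2025 → Fri Mar 28 2025.

Fri Mar 28 2025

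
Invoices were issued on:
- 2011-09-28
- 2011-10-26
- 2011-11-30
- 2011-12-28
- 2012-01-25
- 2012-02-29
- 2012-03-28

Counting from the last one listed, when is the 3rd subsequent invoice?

All Wednesdays; the gaps (28, 35, 28, 28, 35, 28) vary with month length.
This is the last Wednesday of each month.
Last Wednesday of April 2012: 2012-04-25.
Last Wednesday of May 2012: 2012-05-30.
Last Wednesday of June 2012: 2012-06-27.

2012-06-27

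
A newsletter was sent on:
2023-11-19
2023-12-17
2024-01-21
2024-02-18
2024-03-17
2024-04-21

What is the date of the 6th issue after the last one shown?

All dates are Sundays, 28, 35, 28, 28, 35 days apart.
Specifically, the 3rd Sunday of each month.
3rd Sunday of May 2024: 2024-05-19.
3rd Sunday of June 2024: 2024-06-16.
July 2024 — 3rd Sunday is 2024-07-21.
August 2024 — 3rd Sunday is 2024-08-18.
3rd Sunday of September 2024: 2024-09-15.
October 2024 — 3rd Sunday is 2024-10-20.

2024-10-20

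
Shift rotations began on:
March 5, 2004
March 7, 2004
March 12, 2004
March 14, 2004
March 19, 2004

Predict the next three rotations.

Gaps: 2, 5, 2, 5 days — not constant, but cyclic with period 2.
The events fall on every Friday and Sunday.
The following Sunday is March 21, 2004.
The following Friday is March 26, 2004.
The following Sunday is March 28, 2004.

March 21, 2004; March 26, 2004; March 28, 2004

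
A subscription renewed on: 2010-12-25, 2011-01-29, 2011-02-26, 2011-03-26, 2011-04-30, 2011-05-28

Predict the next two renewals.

2011-06-25, 2011-07-30

All Saturdays; the gaps (35, 28, 28, 35, 28) vary with month length.
This is the last Saturday of each month.
June 2011 ends with Saturday 2011-06-25.
July 2011 ends with Saturday 2011-07-30.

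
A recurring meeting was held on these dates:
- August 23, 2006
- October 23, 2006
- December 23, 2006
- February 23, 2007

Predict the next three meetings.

Each date is the 23rd; the gaps (61, 61, 62) track the month lengths.
The rule is the 23rd of every 2 months.
Next: April 2007 → April 23, 2007.
June 2007: June 23, 2007.
Next: August 2007 → August 23, 2007.

April 23, 2007; June 23, 2007; August 23, 2007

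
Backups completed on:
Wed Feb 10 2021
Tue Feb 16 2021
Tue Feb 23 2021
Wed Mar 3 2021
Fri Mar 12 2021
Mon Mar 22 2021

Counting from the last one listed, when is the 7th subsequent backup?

Mon Jun 28 2021

The spacing grows by 1 each time: 6, 7, 8, 9, 10 days.
Next gap: 11 days. Mon Mar 22 2021 + 11 days = Fri Apr 2 2021.
Next gap: 12 days. Fri Apr 2 2021 + 12 days = Wed Apr 14 2021.
Next gap: 13 days. Wed Apr 14 2021 + 13 days = Tue Apr 27 2021.
Next gap: 14 days. Tue Apr 27 2021 + 14 days = Tue May 11 2021.
Next gap: 15 days. Tue May 11 2021 + 15 days = Wed May 26 2021.
Next gap: 16 days. Wed May 26 2021 + 16 days = Fri Jun 11 2021.
Next gap: 17 days. Fri Jun 11 2021 + 17 days = Mon Jun 28 2021.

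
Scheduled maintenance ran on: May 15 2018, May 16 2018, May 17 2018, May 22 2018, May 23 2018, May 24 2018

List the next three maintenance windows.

Gaps: 1, 1, 5, 1, 1 days — not constant, but cyclic with period 3.
The events fall on every Tuesday, Wednesday and Thursday.
Next Tuesday: May 29 2018.
The following Wednesday is May 30 2018.
The following Thursday is May 31 2018.

May 29 2018, May 30 2018, May 31 2018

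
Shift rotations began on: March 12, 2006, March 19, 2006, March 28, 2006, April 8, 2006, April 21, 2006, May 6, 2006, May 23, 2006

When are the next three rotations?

The spacing grows by 2 each time: 7, 9, 11, 13, 15, 17 days.
Next gap: 19 days. May 23, 2006 + 19 days = June 11, 2006.
Next gap: 21 days. June 11, 2006 + 21 days = July 2, 2006.
Next gap: 23 days. July 2, 2006 + 23 days = July 25, 2006.

June 11, 2006; July 2, 2006; July 25, 2006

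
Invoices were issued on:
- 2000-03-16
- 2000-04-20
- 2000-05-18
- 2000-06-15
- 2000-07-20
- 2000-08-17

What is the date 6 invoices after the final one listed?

These are Thursdays at 28- or 35-day spacing (35, 28, 28, 35, 28).
The pattern: 3rd Thursday of the month.
September 2000 — 3rd Thursday is 2000-09-21.
October 2000 — 3rd Thursday is 2000-10-19.
3rd Thursday of November 2000: 2000-11-16.
December 2000 — 3rd Thursday is 2000-12-21.
January 2001 — 3rd Thursday is 2001-01-18.
February 2001 — 3rd Thursday is 2001-02-15.

2001-02-15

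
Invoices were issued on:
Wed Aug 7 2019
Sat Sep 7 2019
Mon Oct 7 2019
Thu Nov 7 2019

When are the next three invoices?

Sat Dec 7 2019, Tue Jan 7 2020, Fri Feb 7 2020

Gaps: 31, 30, 31 days — not constant. Every event is on the 7th of the month.
Pattern: the 7th of each month.
Next: December 2019 → Sat Dec 7 2019.
January 2020: Tue Jan 7 2020.
February 2020: Fri Feb 7 2020.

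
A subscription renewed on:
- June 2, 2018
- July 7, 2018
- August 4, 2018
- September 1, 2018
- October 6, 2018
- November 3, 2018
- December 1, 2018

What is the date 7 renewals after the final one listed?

July 6, 2019

All dates are Saturdays, 35, 28, 28, 35, 28, 28 days apart.
Specifically, the 1st Saturday of each month.
January 2019 — 1st Saturday is January 5, 2019.
1st Saturday of February 2019: February 2, 2019.
1st Saturday of March 2019: March 2, 2019.
April 2019 — 1st Saturday is April 6, 2019.
1st Saturday of May 2019: May 4, 2019.
June 2019 — 1st Saturday is June 1, 2019.
July 2019 — 1st Saturday is July 6, 2019.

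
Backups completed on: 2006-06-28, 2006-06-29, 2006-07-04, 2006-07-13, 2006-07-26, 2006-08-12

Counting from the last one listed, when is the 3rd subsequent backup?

2006-10-26

Gaps: 1, 5, 9, 13, 17 days — each gap is 4 larger than the previous one.
Next gap: 21 days. 2006-08-12 + 21 days = 2006-09-02.
Next gap: 25 days. 2006-09-02 + 25 days = 2006-09-27.
Next gap: 29 days. 2006-09-27 + 29 days = 2006-10-26.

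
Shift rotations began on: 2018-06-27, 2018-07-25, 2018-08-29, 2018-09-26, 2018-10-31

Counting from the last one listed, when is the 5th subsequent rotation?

These are Wednesdays with 28, 35, 28, 35-day gaps.
Each is the final Wednesday of its month — 2018-08-29 is past the 28th, so '4th Wednesday' doesn't fit.
November 2018 ends with Wednesday 2018-11-28.
Last Wednesday of December 2018: 2018-12-26.
Last Wednesday of January 2019: 2019-01-30.
February 2019 ends with Wednesday 2019-02-27.
Last Wednesday of March 2019: 2019-03-27.

2019-03-27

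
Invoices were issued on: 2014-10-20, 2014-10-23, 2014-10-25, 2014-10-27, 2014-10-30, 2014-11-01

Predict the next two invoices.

2014-11-03, 2014-11-06

Gaps: 3, 2, 2, 3, 2 days — not constant, but cyclic with period 3.
The events fall on every Monday, Thursday and Saturday.
Next Monday: 2014-11-03.
The following Thursday is 2014-11-06.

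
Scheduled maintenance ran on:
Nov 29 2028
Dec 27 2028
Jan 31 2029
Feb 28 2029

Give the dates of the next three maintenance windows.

Every date is a Wednesday; gaps 28, 35, 28 days.
Each is the last Wednesday of its month (at least one falls on the 29th or later, ruling out '4th Wednesday').
March 2029 ends with Wednesday Mar 28 2029.
April 2029 ends with Wednesday Apr 25 2029.
May 2029 ends with Wednesday May 30 2029.

Mar 28 2029, Apr 25 2029, May 30 2029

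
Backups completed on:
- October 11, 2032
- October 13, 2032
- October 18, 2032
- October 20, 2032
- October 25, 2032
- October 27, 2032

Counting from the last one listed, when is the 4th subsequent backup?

November 10, 2032

Every event lands on a Monday or Wednesday (gaps cycle 2, 5, 2, 5, 2).
So the schedule is: every Monday and Wednesday.
Next Monday: November 1, 2032.
Next Wednesday: November 3, 2032.
Next Monday: November 8, 2032.
Next Wednesday: November 10, 2032.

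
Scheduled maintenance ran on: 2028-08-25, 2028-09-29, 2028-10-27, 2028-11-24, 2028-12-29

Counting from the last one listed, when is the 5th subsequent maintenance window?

2029-05-25

These are Fridays with 35, 28, 28, 35-day gaps.
Each is the final Friday of its month — 2028-09-29 is past the 28th, so '4th Friday' doesn't fit.
Last Friday of January 2029: 2029-01-26.
Last Friday of February 2029: 2029-02-23.
Last Friday of March 2029: 2029-03-30.
April 2029 ends with Friday 2029-04-27.
Last Friday of May 2029: 2029-05-25.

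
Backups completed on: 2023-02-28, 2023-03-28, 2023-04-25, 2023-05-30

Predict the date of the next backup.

These are Tuesdays with 28, 28, 35-day gaps.
Each is the final Tuesday of its month — 2023-05-30 is past the 28th, so '4th Tuesday' doesn't fit.
June 2023 ends with Tuesday 2023-06-27.

2023-06-27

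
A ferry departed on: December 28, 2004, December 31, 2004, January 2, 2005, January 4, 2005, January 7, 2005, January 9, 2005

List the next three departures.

January 11, 2005; January 14, 2005; January 16, 2005

The gap pattern 3, 2, 2, 3, 2 repeats every 3 events.
These are the Tuesdays, Fridays and Sundays of each week.
The following Tuesday is January 11, 2005.
The following Friday is January 14, 2005.
The following Sunday is January 16, 2005.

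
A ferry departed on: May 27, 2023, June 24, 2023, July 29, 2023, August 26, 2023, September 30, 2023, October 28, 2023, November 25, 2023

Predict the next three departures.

All Saturdays; the gaps (28, 35, 28, 35, 28, 28) vary with month length.
This is the last Saturday of each month.
December 2023 ends with Saturday December 30, 2023.
January 2024 ends with Saturday January 27, 2024.
Last Saturday of February 2024: February 24, 2024.

December 30, 2023; January 27, 2024; February 24, 2024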